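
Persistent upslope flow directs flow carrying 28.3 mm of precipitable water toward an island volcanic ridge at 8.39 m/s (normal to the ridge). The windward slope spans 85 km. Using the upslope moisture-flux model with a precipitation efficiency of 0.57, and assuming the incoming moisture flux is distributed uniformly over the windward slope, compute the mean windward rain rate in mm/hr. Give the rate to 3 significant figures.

Incoming column moisture flux per unit ridge length: F = V × PW = 8.39 × 28.3 = 237.437 mm·m/s.
Spread over the 85 km slope with efficiency ε = 0.57: R = ε·F/W = 0.57 × 237.437 / 85000 m = 1.592e-03 mm/s.
R = 1.592e-03 × 3600 = 5.73 mm/hr.

R ≈ 5.73 mm/hr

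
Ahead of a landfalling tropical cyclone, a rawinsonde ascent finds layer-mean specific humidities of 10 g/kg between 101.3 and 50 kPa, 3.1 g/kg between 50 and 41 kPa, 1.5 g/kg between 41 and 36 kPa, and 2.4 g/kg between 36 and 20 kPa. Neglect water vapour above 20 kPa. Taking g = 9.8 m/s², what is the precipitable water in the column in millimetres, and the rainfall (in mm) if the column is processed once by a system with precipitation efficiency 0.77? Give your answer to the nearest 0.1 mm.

Precipitable water is the column-integrated vapour mass per unit area: PW = (1/g) Σ q̄ Δp, with q in kg/kg and Δp in Pa (1 kg/m² of water = 1 mm).
Layer 101.3–50 kPa: Δp = 513 hPa = 51300 Pa, q̄ = 0.01 kg/kg → 0.01 × 51300 / 9.8 = 52.35 mm
Layer 50–41 kPa: Δp = 90 hPa = 9000 Pa, q̄ = 0.0031 kg/kg → 0.0031 × 9000 / 9.8 = 2.85 mm
Layer 41–36 kPa: Δp = 50 hPa = 5000 Pa, q̄ = 0.0015 kg/kg → 0.0015 × 5000 / 9.8 = 0.77 mm
Layer 36–20 kPa: Δp = 160 hPa = 16000 Pa, q̄ = 0.0024 kg/kg → 0.0024 × 16000 / 9.8 = 3.92 mm
PW = 52.35 + 2.85 + 0.77 + 3.92 = 59.89 ≈ 59.9 mm.
Rainfall = ε × PW = 0.77 × 59.9 = 46.1 mm.

PW ≈ 59.9 mm; rainfall ≈ 46.1 mm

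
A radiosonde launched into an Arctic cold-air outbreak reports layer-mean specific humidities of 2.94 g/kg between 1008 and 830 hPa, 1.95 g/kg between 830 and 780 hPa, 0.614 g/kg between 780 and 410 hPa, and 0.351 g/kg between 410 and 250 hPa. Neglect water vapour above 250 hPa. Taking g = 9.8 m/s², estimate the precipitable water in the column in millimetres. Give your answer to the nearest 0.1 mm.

PW ≈ 9.2 mm

Precipitable water is the column-integrated vapour mass per unit area: PW = (1/g) Σ q̄ Δp, with q in kg/kg and Δp in Pa (1 kg/m² of water = 1 mm).
Layer 1008–830 hPa: Δp = 178 hPa = 17800 Pa, q̄ = 0.00294 kg/kg → 0.00294 × 17800 / 9.8 = 5.34 mm
Layer 830–780 hPa: Δp = 50 hPa = 5000 Pa, q̄ = 0.00195 kg/kg → 0.00195 × 5000 / 9.8 = 0.99 mm
Layer 780–410 hPa: Δp = 370 hPa = 37000 Pa, q̄ = 0.000614 kg/kg → 0.000614 × 37000 / 9.8 = 2.32 mm
Layer 410–250 hPa: Δp = 160 hPa = 16000 Pa, q̄ = 0.000351 kg/kg → 0.000351 × 16000 / 9.8 = 0.57 mm
PW = 5.34 + 0.99 + 2.32 + 0.57 = 9.22 ≈ 9.2 mm.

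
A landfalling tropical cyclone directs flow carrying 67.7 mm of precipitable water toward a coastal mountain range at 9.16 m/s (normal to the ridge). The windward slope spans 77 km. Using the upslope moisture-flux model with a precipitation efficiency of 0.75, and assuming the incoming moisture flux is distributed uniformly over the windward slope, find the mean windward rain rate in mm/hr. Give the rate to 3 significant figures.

Incoming column moisture flux per unit ridge length: F = V × PW = 9.16 × 67.7 = 620.132 mm·m/s.
Spread over the 77 km slope with efficiency ε = 0.75: R = ε·F/W = 0.75 × 620.132 / 77000 m = 6.040e-03 mm/s.
R = 6.040e-03 × 3600 = 21.7 mm/hr.

R ≈ 21.7 mm/hr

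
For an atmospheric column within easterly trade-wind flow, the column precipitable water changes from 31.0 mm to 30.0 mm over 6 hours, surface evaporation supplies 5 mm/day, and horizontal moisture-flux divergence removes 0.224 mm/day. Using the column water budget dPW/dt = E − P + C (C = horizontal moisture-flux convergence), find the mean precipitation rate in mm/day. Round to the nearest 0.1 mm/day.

dPW/dt = (30.0 − 31.0) mm / (6/24 day) = -4.000 mm/day.
P = E + C − dPW/dt = 5 + (-0.224) − (-4.000) = 8.8 mm/day.

P ≈ 8.8 mm/day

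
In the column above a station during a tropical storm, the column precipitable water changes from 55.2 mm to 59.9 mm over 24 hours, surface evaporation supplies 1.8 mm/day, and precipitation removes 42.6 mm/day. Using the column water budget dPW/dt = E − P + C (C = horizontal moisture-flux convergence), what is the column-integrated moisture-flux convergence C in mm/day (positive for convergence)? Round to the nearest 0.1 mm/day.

dPW/dt = (59.9 − 55.2) mm / (24/24 day) = +4.700 mm/day.
C = dPW/dt − E + P = (+4.700) − 1.8 + 42.6 = 45.5 mm/day.

C ≈ 45.5 mm/day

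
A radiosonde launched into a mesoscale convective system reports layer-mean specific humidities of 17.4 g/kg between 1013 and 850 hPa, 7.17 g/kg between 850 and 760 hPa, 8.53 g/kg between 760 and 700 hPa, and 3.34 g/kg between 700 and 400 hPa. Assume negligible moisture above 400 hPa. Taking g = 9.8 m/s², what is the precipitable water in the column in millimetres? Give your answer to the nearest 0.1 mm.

PW ≈ 51.0 mm

Precipitable water is the column-integrated vapour mass per unit area: PW = (1/g) Σ q̄ Δp, with q in kg/kg and Δp in Pa (1 kg/m² of water = 1 mm).
Layer 1013–850 hPa: Δp = 163 hPa = 16300 Pa, q̄ = 0.0174 kg/kg → 0.0174 × 16300 / 9.8 = 28.94 mm
Layer 850–760 hPa: Δp = 90 hPa = 9000 Pa, q̄ = 0.00717 kg/kg → 0.00717 × 9000 / 9.8 = 6.58 mm
Layer 760–700 hPa: Δp = 60 hPa = 6000 Pa, q̄ = 0.00853 kg/kg → 0.00853 × 6000 / 9.8 = 5.22 mm
Layer 700–400 hPa: Δp = 300 hPa = 30000 Pa, q̄ = 0.00334 kg/kg → 0.00334 × 30000 / 9.8 = 10.22 mm
PW = 28.94 + 6.58 + 5.22 + 10.22 = 50.96 ≈ 51.0 mm.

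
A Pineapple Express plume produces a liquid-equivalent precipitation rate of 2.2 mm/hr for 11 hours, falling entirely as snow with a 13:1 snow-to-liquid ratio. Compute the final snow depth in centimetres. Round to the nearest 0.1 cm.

snow depth ≈ 31.5 cm

Liquid-equivalent depth = 2.2 × 11 = 24.2 mm.
Snow depth = 24.2 mm × 13 = 314.6 mm = 31.5 cm.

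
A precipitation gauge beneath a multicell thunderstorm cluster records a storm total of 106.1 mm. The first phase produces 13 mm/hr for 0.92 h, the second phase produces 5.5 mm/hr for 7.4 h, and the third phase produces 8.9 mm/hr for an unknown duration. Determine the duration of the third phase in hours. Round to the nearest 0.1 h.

duration ≈ 6.0 h

Known phases: 13 × 0.92 + 5.5 × 7.4 = 11.96 + 40.7 = 52.66 mm.
Remaining depth = 106.1 − 52.66 = 53.44 mm.
Duration = 53.44 / 8.9 = 6.0 h.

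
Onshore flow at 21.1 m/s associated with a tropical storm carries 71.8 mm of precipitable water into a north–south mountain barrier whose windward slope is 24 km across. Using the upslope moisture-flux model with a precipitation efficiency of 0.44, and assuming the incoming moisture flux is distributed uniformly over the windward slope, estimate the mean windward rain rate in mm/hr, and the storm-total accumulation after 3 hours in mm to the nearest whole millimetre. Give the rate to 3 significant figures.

Incoming column moisture flux per unit ridge length: F = V × PW = 21.1 × 71.8 = 1514.98 mm·m/s.
Spread over the 24 km slope with efficiency ε = 0.44: R = ε·F/W = 0.44 × 1514.98 / 24000 m = 2.777e-02 mm/s.
R = 2.777e-02 × 3600 = 100 mm/hr.
Over 3 h: total = 100 × 3 = 300 mm.

R ≈ 100 mm/hr; total ≈ 300 mm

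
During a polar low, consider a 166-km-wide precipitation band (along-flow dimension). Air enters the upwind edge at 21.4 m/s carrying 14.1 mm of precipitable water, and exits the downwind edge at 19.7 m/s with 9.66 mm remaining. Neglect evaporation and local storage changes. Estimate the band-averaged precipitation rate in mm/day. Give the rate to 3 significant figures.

R ≈ 58.0 mm/day

Column moisture flux per unit crosswind length is F = V × PW.
Inflow: F_in = 21.4 × 14.1 = 301.74 mm·m/s
Outflow: F_out = 19.7 × 9.66 = 190.302 mm·m/s
Steady-state rate R = (F_in − F_out)/L = (301.74 − 190.302) / 166000 m = 6.713e-04 mm/s.
R = 6.713e-04 × 3600 × 24 = 58.0 mm/day.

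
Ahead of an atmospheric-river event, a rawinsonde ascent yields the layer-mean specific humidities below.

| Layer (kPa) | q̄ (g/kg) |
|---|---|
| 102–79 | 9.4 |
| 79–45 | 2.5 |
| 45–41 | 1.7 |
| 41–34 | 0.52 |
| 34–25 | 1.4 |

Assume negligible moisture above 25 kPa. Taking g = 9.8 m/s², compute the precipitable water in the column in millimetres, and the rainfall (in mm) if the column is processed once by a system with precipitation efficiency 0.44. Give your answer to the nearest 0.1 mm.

PW ≈ 33.1 mm; rainfall ≈ 14.6 mm

Precipitable water is the column-integrated vapour mass per unit area: PW = (1/g) Σ q̄ Δp, with q in kg/kg and Δp in Pa (1 kg/m² of water = 1 mm).
Layer 102–79 kPa: Δp = 230 hPa = 23000 Pa, q̄ = 0.0094 kg/kg → 0.0094 × 23000 / 9.8 = 22.06 mm
Layer 79–45 kPa: Δp = 340 hPa = 34000 Pa, q̄ = 0.0025 kg/kg → 0.0025 × 34000 / 9.8 = 8.67 mm
Layer 45–41 kPa: Δp = 40 hPa = 4000 Pa, q̄ = 0.0017 kg/kg → 0.0017 × 4000 / 9.8 = 0.69 mm
Layer 41–34 kPa: Δp = 70 hPa = 7000 Pa, q̄ = 0.00052 kg/kg → 0.00052 × 7000 / 9.8 = 0.37 mm
Layer 34–25 kPa: Δp = 90 hPa = 9000 Pa, q̄ = 0.0014 kg/kg → 0.0014 × 9000 / 9.8 = 1.29 mm
PW = 22.06 + 8.67 + 0.69 + 0.37 + 1.29 = 33.08 ≈ 33.1 mm.
Rainfall = ε × PW = 0.44 × 33.1 = 14.6 mm.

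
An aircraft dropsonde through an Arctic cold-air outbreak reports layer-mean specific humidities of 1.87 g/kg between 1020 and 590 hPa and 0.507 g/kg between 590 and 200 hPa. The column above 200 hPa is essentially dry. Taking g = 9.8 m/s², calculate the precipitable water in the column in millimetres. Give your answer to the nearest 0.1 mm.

Precipitable water is the column-integrated vapour mass per unit area: PW = (1/g) Σ q̄ Δp, with q in kg/kg and Δp in Pa (1 kg/m² of water = 1 mm).
Layer 1020–590 hPa: Δp = 430 hPa = 43000 Pa, q̄ = 0.00187 kg/kg → 0.00187 × 43000 / 9.8 = 8.21 mm
Layer 590–200 hPa: Δp = 390 hPa = 39000 Pa, q̄ = 0.000507 kg/kg → 0.000507 × 39000 / 9.8 = 2.02 mm
PW = 8.21 + 2.02 = 10.23 ≈ 10.2 mm.

PW ≈ 10.2 mm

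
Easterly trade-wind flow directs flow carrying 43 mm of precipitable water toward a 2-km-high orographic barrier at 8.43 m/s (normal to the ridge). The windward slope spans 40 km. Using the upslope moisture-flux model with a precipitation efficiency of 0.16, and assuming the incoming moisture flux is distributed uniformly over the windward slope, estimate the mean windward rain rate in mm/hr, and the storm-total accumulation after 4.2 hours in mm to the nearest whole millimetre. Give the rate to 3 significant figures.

R ≈ 5.22 mm/hr; total ≈ 22 mm

Incoming column moisture flux per unit ridge length: F = V × PW = 8.43 × 43 = 362.49 mm·m/s.
Spread over the 40 km slope with efficiency ε = 0.16: R = ε·F/W = 0.16 × 362.49 / 40000 m = 1.450e-03 mm/s.
R = 1.450e-03 × 3600 = 5.22 mm/hr.
Over 4.2 h: total = 5.22 × 4.2 = 21.924 ≈ 22 mm.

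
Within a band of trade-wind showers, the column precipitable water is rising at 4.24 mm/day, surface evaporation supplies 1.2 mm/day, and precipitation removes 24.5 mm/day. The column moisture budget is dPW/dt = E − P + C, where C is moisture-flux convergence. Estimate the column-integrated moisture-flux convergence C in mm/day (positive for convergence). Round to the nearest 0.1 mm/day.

dPW/dt = +4.24 mm/day.
C = dPW/dt − E + P = (+4.24) − 1.2 + 24.5 = 27.5 mm/day.

C ≈ 27.5 mm/day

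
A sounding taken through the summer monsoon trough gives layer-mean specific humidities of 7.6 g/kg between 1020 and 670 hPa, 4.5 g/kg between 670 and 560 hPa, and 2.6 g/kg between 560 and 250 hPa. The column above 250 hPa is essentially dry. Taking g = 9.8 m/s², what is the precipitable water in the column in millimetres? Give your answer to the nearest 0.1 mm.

PW ≈ 40.4 mm

Precipitable water is the column-integrated vapour mass per unit area: PW = (1/g) Σ q̄ Δp, with q in kg/kg and Δp in Pa (1 kg/m² of water = 1 mm).
Layer 1020–670 hPa: Δp = 350 hPa = 35000 Pa, q̄ = 0.0076 kg/kg → 0.0076 × 35000 / 9.8 = 27.14 mm
Layer 670–560 hPa: Δp = 110 hPa = 11000 Pa, q̄ = 0.0045 kg/kg → 0.0045 × 11000 / 9.8 = 5.05 mm
Layer 560–250 hPa: Δp = 310 hPa = 31000 Pa, q̄ = 0.0026 kg/kg → 0.0026 × 31000 / 9.8 = 8.22 mm
PW = 27.14 + 5.05 + 8.22 = 40.41 ≈ 40.4 mm.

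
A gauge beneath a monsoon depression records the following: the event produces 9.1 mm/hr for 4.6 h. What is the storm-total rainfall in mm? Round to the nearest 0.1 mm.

total ≈ 41.9 mm

Total = Σ Rᵢ Δtᵢ = 9.1 × 4.6
      = 41.86 = 41.9 mm.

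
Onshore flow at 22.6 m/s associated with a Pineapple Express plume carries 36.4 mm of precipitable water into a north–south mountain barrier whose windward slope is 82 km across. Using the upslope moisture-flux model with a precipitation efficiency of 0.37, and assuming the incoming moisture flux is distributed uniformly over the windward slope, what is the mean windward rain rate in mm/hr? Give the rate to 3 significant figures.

Incoming column moisture flux per unit ridge length: F = V × PW = 22.6 × 36.4 = 822.64 mm·m/s.
Spread over the 82 km slope with efficiency ε = 0.37: R = ε·F/W = 0.37 × 822.64 / 82000 m = 3.712e-03 mm/s.
R = 3.712e-03 × 3600 = 13.4 mm/hr.

R ≈ 13.4 mm/hr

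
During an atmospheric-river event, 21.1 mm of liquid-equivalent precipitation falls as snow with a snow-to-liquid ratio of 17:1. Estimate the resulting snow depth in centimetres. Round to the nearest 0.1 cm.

Snow depth = liquid × ratio = 21.1 mm × 17 = 358.7 mm = 35.9 cm.

snow depth ≈ 35.9 cm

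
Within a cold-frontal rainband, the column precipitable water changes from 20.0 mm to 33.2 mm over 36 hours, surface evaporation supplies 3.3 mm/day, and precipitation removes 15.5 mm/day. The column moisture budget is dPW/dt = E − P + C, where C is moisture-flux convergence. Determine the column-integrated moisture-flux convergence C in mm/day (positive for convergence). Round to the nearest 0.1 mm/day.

dPW/dt = (33.2 − 20.0) mm / (36/24 day) = +8.800 mm/day.
C = dPW/dt − E + P = (+8.800) − 3.3 + 15.5 = 21.0 mm/day.

C ≈ 21.0 mm/day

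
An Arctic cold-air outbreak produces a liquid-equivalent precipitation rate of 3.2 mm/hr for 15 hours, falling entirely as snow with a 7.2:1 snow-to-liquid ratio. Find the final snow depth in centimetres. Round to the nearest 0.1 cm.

Liquid-equivalent depth = 3.2 × 15 = 48 mm.
Snow depth = 48 mm × 7.2 = 345.6 mm = 34.6 cm.

snow depth ≈ 34.6 cm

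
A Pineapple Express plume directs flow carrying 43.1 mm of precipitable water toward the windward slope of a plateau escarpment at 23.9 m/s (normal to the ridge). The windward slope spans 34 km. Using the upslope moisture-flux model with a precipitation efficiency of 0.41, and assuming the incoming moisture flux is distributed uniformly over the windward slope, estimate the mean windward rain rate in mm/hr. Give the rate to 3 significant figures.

R ≈ 44.7 mm/hr

Incoming column moisture flux per unit ridge length: F = V × PW = 23.9 × 43.1 = 1030.09 mm·m/s.
Spread over the 34 km slope with efficiency ε = 0.41: R = ε·F/W = 0.41 × 1030.09 / 34000 m = 1.242e-02 mm/s.
R = 1.242e-02 × 3600 = 44.7 mm/hr.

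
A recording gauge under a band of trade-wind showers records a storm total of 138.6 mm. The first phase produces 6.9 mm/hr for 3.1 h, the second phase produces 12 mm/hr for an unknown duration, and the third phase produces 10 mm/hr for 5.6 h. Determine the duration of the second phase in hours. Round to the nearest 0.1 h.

duration ≈ 5.1 h

Known phases: 6.9 × 3.1 + 10 × 5.6 = 21.39 + 56 = 77.39 mm.
Remaining depth = 138.6 − 77.39 = 61.21 mm.
Duration = 61.21 / 12 = 5.1 h.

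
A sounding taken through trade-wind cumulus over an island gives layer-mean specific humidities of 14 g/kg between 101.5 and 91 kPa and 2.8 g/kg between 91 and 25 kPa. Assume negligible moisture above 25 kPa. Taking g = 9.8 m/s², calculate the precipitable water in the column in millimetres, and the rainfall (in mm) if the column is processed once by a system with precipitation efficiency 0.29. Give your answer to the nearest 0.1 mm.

PW ≈ 33.9 mm; rainfall ≈ 9.8 mm

Precipitable water is the column-integrated vapour mass per unit area: PW = (1/g) Σ q̄ Δp, with q in kg/kg and Δp in Pa (1 kg/m² of water = 1 mm).
Layer 101.5–91 kPa: Δp = 105 hPa = 10500 Pa, q̄ = 0.014 kg/kg → 0.014 × 10500 / 9.8 = 15.00 mm
Layer 91–25 kPa: Δp = 660 hPa = 66000 Pa, q̄ = 0.0028 kg/kg → 0.0028 × 66000 / 9.8 = 18.86 mm
PW = 15.00 + 18.86 = 33.86 ≈ 33.9 mm.
Rainfall = ε × PW = 0.29 × 33.9 = 9.8 mm.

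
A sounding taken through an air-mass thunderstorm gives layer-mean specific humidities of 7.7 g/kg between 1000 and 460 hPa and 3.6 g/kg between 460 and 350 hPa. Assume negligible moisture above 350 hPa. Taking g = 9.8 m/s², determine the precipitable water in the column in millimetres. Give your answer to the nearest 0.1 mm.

PW ≈ 46.5 mm

Precipitable water is the column-integrated vapour mass per unit area: PW = (1/g) Σ q̄ Δp, with q in kg/kg and Δp in Pa (1 kg/m² of water = 1 mm).
Layer 1000–460 hPa: Δp = 540 hPa = 54000 Pa, q̄ = 0.0077 kg/kg → 0.0077 × 54000 / 9.8 = 42.43 mm
Layer 460–350 hPa: Δp = 110 hPa = 11000 Pa, q̄ = 0.0036 kg/kg → 0.0036 × 11000 / 9.8 = 4.04 mm
PW = 42.43 + 4.04 = 46.47 ≈ 46.5 mm.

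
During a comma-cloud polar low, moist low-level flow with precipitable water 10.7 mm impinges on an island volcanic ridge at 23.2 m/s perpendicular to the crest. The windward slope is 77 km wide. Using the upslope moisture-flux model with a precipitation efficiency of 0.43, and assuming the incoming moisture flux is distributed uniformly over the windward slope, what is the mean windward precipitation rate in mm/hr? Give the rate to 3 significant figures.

R ≈ 4.99 mm/hr

Incoming column moisture flux per unit ridge length: F = V × PW = 23.2 × 10.7 = 248.24 mm·m/s.
Spread over the 77 km slope with efficiency ε = 0.43: R = ε·F/W = 0.43 × 248.24 / 77000 m = 1.386e-03 mm/s.
R = 1.386e-03 × 3600 = 4.99 mm/hr.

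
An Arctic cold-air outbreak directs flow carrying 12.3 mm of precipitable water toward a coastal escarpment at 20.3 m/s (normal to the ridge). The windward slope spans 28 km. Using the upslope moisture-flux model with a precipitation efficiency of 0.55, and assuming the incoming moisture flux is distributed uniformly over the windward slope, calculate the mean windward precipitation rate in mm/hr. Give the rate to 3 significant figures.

Incoming column moisture flux per unit ridge length: F = V × PW = 20.3 × 12.3 = 249.69 mm·m/s.
Spread over the 28 km slope with efficiency ε = 0.55: R = ε·F/W = 0.55 × 249.69 / 28000 m = 4.905e-03 mm/s.
R = 4.905e-03 × 3600 = 17.7 mm/hr.

R ≈ 17.7 mm/hr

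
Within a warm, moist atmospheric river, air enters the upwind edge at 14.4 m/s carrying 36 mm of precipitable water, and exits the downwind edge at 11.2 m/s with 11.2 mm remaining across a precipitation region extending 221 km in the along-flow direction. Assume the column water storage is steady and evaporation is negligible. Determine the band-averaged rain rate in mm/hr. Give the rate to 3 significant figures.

R ≈ 6.40 mm/hr

Column moisture flux per unit crosswind length is F = V × PW.
Inflow: F_in = 14.4 × 36 = 518.4 mm·m/s
Outflow: F_out = 11.2 × 11.2 = 125.44 mm·m/s
Steady-state rate R = (F_in − F_out)/L = (518.4 − 125.44) / 221000 m = 1.778e-03 mm/s.
R = 1.778e-03 × 3600 = 6.40 mm/hr.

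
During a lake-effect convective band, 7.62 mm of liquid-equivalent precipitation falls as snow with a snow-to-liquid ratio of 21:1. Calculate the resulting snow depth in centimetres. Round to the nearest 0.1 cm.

snow depth ≈ 16.0 cm

Snow depth = liquid × ratio = 7.62 mm × 21 = 160.02 mm = 16.0 cm.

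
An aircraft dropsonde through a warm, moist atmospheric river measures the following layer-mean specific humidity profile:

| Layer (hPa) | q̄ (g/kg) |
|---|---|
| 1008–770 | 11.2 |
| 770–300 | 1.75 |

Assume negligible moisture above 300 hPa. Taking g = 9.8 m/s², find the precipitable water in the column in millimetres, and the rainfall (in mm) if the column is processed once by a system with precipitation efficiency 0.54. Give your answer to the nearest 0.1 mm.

Precipitable water is the column-integrated vapour mass per unit area: PW = (1/g) Σ q̄ Δp, with q in kg/kg and Δp in Pa (1 kg/m² of water = 1 mm).
Layer 1008–770 hPa: Δp = 238 hPa = 23800 Pa, q̄ = 0.0112 kg/kg → 0.0112 × 23800 / 9.8 = 27.20 mm
Layer 770–300 hPa: Δp = 470 hPa = 47000 Pa, q̄ = 0.00175 kg/kg → 0.00175 × 47000 / 9.8 = 8.39 mm
PW = 27.20 + 8.39 = 35.59 ≈ 35.6 mm.
Rainfall = ε × PW = 0.54 × 35.6 = 19.2 mm.

PW ≈ 35.6 mm; rainfall ≈ 19.2 mm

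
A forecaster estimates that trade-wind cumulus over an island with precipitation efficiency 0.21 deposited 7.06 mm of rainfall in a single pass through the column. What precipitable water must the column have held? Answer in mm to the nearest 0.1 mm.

PW = rainfall / ε = 7.06 / 0.21 = 33.6 mm.

PW ≈ 33.6 mm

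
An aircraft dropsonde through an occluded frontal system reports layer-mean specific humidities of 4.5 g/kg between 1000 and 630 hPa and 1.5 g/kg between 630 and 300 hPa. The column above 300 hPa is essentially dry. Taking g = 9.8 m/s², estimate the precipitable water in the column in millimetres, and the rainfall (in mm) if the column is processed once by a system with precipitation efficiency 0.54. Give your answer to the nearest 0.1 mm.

PW ≈ 22.0 mm; rainfall ≈ 11.9 mm

Precipitable water is the column-integrated vapour mass per unit area: PW = (1/g) Σ q̄ Δp, with q in kg/kg and Δp in Pa (1 kg/m² of water = 1 mm).
Layer 1000–630 hPa: Δp = 370 hPa = 37000 Pa, q̄ = 0.0045 kg/kg → 0.0045 × 37000 / 9.8 = 16.99 mm
Layer 630–300 hPa: Δp = 330 hPa = 33000 Pa, q̄ = 0.0015 kg/kg → 0.0015 × 33000 / 9.8 = 5.05 mm
PW = 16.99 + 5.05 = 22.04 ≈ 22.0 mm.
Rainfall = ε × PW = 0.54 × 22.0 = 11.9 mm.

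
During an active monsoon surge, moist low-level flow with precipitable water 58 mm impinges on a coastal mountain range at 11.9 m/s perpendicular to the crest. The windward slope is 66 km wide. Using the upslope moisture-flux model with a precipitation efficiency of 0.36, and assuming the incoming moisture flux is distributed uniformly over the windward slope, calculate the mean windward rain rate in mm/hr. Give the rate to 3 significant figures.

R ≈ 13.6 mm/hr

Incoming column moisture flux per unit ridge length: F = V × PW = 11.9 × 58 = 690.2 mm·m/s.
Spread over the 66 km slope with efficiency ε = 0.36: R = ε·F/W = 0.36 × 690.2 / 66000 m = 3.765e-03 mm/s.
R = 3.765e-03 × 3600 = 13.6 mm/hr.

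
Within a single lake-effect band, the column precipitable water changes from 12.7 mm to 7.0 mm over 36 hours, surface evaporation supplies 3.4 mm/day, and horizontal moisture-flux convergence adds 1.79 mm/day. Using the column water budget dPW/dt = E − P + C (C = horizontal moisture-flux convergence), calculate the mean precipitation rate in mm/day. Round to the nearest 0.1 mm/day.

P ≈ 9.0 mm/day

dPW/dt = (7.0 − 12.7) mm / (36/24 day) = -3.800 mm/day.
P = E + C − dPW/dt = 3.4 + (1.79) − (-3.800) = 9.0 mm/day.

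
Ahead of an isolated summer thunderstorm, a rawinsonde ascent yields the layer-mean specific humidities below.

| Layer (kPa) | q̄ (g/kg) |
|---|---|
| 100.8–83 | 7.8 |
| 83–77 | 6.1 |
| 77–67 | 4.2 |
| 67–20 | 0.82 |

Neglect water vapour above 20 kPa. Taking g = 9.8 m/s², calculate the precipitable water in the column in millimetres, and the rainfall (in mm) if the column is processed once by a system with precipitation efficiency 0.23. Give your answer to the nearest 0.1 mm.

Precipitable water is the column-integrated vapour mass per unit area: PW = (1/g) Σ q̄ Δp, with q in kg/kg and Δp in Pa (1 kg/m² of water = 1 mm).
Layer 100.8–83 kPa: Δp = 178 hPa = 17800 Pa, q̄ = 0.0078 kg/kg → 0.0078 × 17800 / 9.8 = 14.17 mm
Layer 83–77 kPa: Δp = 60 hPa = 6000 Pa, q̄ = 0.0061 kg/kg → 0.0061 × 6000 / 9.8 = 3.73 mm
Layer 77–67 kPa: Δp = 100 hPa = 10000 Pa, q̄ = 0.0042 kg/kg → 0.0042 × 10000 / 9.8 = 4.29 mm
Layer 67–20 kPa: Δp = 470 hPa = 47000 Pa, q̄ = 0.00082 kg/kg → 0.00082 × 47000 / 9.8 = 3.93 mm
PW = 14.17 + 3.73 + 4.29 + 3.93 = 26.12 ≈ 26.1 mm.
Rainfall = ε × PW = 0.23 × 26.1 = 6.0 mm.

PW ≈ 26.1 mm; rainfall ≈ 6.0 mm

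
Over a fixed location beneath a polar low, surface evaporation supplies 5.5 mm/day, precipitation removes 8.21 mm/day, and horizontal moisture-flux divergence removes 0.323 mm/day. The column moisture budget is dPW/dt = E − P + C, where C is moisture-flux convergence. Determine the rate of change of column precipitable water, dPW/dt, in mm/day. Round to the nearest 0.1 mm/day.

dPW/dt ≈ -3.0 mm/day

dPW/dt = E − P + C = 5.5 − 8.21 + (-0.323) = -3.0 mm/day.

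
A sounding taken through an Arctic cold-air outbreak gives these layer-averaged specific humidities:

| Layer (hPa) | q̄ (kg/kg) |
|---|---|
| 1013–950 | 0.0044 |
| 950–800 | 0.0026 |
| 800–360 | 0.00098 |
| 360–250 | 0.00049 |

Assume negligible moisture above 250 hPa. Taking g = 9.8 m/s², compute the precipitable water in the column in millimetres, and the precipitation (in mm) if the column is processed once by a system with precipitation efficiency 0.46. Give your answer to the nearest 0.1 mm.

Precipitable water is the column-integrated vapour mass per unit area: PW = (1/g) Σ q̄ Δp, with q in kg/kg and Δp in Pa (1 kg/m² of water = 1 mm).
Layer 1013–950 hPa: Δp = 63 hPa = 6300 Pa, q̄ = 0.0044 kg/kg → 0.0044 × 6300 / 9.8 = 2.83 mm
Layer 950–800 hPa: Δp = 150 hPa = 15000 Pa, q̄ = 0.0026 kg/kg → 0.0026 × 15000 / 9.8 = 3.98 mm
Layer 800–360 hPa: Δp = 440 hPa = 44000 Pa, q̄ = 0.00098 kg/kg → 0.00098 × 44000 / 9.8 = 4.40 mm
Layer 360–250 hPa: Δp = 110 hPa = 11000 Pa, q̄ = 0.00049 kg/kg → 0.00049 × 11000 / 9.8 = 0.55 mm
PW = 2.83 + 3.98 + 4.40 + 0.55 = 11.76 ≈ 11.8 mm.
Precipitation = ε × PW = 0.46 × 11.8 = 5.4 mm.

PW ≈ 11.8 mm; precipitation ≈ 5.4 mm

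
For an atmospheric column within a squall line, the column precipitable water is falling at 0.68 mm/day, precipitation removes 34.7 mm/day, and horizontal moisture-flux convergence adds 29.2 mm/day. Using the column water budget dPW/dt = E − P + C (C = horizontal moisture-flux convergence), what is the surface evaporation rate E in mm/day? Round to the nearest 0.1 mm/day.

E ≈ 4.8 mm/day

dPW/dt = -0.68 mm/day.
E = dPW/dt + P − C = (-0.68) + 34.7 − (29.2) = 4.8 mm/day.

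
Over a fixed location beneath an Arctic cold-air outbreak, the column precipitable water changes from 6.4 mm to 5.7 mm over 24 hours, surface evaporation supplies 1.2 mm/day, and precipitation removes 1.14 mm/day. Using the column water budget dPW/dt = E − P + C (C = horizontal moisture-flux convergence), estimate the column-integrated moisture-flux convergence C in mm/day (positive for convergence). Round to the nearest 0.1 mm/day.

C ≈ -0.8 mm/day

dPW/dt = (5.7 − 6.4) mm / (24/24 day) = -0.700 mm/day.
C = dPW/dt − E + P = (-0.700) − 1.2 + 1.14 = -0.8 mm/day.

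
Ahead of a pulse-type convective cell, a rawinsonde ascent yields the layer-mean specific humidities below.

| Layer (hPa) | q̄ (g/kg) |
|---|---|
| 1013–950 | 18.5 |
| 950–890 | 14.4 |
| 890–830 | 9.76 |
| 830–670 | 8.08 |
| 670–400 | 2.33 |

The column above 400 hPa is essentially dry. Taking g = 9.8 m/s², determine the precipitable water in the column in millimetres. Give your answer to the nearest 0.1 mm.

Precipitable water is the column-integrated vapour mass per unit area: PW = (1/g) Σ q̄ Δp, with q in kg/kg and Δp in Pa (1 kg/m² of water = 1 mm).
Layer 1013–950 hPa: Δp = 63 hPa = 6300 Pa, q̄ = 0.0185 kg/kg → 0.0185 × 6300 / 9.8 = 11.89 mm
Layer 950–890 hPa: Δp = 60 hPa = 6000 Pa, q̄ = 0.0144 kg/kg → 0.0144 × 6000 / 9.8 = 8.82 mm
Layer 890–830 hPa: Δp = 60 hPa = 6000 Pa, q̄ = 0.00976 kg/kg → 0.00976 × 6000 / 9.8 = 5.98 mm
Layer 830–670 hPa: Δp = 160 hPa = 16000 Pa, q̄ = 0.00808 kg/kg → 0.00808 × 16000 / 9.8 = 13.19 mm
Layer 670–400 hPa: Δp = 270 hPa = 27000 Pa, q̄ = 0.00233 kg/kg → 0.00233 × 27000 / 9.8 = 6.42 mm
PW = 11.89 + 8.82 + 5.98 + 13.19 + 6.42 = 46.30 ≈ 46.3 mm.

PW ≈ 46.3 mm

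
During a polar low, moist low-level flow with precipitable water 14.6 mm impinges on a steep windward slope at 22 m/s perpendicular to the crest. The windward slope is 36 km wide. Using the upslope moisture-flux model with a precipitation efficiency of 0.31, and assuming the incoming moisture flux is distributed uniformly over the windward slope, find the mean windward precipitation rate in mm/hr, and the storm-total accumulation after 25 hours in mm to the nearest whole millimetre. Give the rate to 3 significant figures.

Incoming column moisture flux per unit ridge length: F = V × PW = 22 × 14.6 = 321.2 mm·m/s.
Spread over the 36 km slope with efficiency ε = 0.31: R = ε·F/W = 0.31 × 321.2 / 36000 m = 2.766e-03 mm/s.
R = 2.766e-03 × 3600 = 9.96 mm/hr.
Over 25 h: total = 9.96 × 25 = 249 mm.

R ≈ 9.96 mm/hr; total ≈ 249 mm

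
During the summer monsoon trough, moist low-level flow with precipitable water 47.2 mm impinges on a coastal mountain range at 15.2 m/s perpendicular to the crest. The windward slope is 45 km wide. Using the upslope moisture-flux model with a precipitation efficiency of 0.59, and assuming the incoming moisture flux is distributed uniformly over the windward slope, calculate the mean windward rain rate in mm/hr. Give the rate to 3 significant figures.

R ≈ 33.9 mm/hr

Incoming column moisture flux per unit ridge length: F = V × PW = 15.2 × 47.2 = 717.44 mm·m/s.
Spread over the 45 km slope with efficiency ε = 0.59: R = ε·F/W = 0.59 × 717.44 / 45000 m = 9.406e-03 mm/s.
R = 9.406e-03 × 3600 = 33.9 mm/hr.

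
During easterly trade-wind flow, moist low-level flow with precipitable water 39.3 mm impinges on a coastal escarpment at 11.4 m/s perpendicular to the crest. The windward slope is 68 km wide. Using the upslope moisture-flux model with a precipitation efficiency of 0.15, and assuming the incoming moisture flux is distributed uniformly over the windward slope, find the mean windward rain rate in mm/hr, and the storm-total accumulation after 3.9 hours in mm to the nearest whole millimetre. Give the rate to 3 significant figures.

Incoming column moisture flux per unit ridge length: F = V × PW = 11.4 × 39.3 = 448.02 mm·m/s.
Spread over the 68 km slope with efficiency ε = 0.15: R = ε·F/W = 0.15 × 448.02 / 68000 m = 9.883e-04 mm/s.
R = 9.883e-04 × 3600 = 3.56 mm/hr.
Over 3.9 h: total = 3.56 × 3.9 = 13.884 ≈ 14 mm.

R ≈ 3.56 mm/hr; total ≈ 14 mm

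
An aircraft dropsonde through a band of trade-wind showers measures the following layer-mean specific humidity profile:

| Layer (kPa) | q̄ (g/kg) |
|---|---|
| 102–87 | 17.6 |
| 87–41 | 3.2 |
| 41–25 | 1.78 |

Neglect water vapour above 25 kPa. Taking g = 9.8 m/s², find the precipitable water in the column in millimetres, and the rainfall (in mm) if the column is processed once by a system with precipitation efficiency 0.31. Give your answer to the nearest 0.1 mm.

PW ≈ 44.9 mm; rainfall ≈ 13.9 mm

Precipitable water is the column-integrated vapour mass per unit area: PW = (1/g) Σ q̄ Δp, with q in kg/kg and Δp in Pa (1 kg/m² of water = 1 mm).
Layer 102–87 kPa: Δp = 150 hPa = 15000 Pa, q̄ = 0.0176 kg/kg → 0.0176 × 15000 / 9.8 = 26.94 mm
Layer 87–41 kPa: Δp = 460 hPa = 46000 Pa, q̄ = 0.0032 kg/kg → 0.0032 × 46000 / 9.8 = 15.02 mm
Layer 41–25 kPa: Δp = 160 hPa = 16000 Pa, q̄ = 0.00178 kg/kg → 0.00178 × 16000 / 9.8 = 2.91 mm
PW = 26.94 + 15.02 + 2.91 = 44.87 ≈ 44.9 mm.
Rainfall = ε × PW = 0.31 × 44.9 = 13.9 mm.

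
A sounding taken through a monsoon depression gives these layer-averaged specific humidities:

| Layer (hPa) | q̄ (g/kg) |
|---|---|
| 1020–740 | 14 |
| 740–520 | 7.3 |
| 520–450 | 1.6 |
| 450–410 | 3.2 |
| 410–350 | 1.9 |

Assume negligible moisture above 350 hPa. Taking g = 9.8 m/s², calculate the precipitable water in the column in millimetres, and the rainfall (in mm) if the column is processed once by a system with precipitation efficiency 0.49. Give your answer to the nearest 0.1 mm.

Precipitable water is the column-integrated vapour mass per unit area: PW = (1/g) Σ q̄ Δp, with q in kg/kg and Δp in Pa (1 kg/m² of water = 1 mm).
Layer 1020–740 hPa: Δp = 280 hPa = 28000 Pa, q̄ = 0.014 kg/kg → 0.014 × 28000 / 9.8 = 40.00 mm
Layer 740–520 hPa: Δp = 220 hPa = 22000 Pa, q̄ = 0.0073 kg/kg → 0.0073 × 22000 / 9.8 = 16.39 mm
Layer 520–450 hPa: Δp = 70 hPa = 7000 Pa, q̄ = 0.0016 kg/kg → 0.0016 × 7000 / 9.8 = 1.14 mm
Layer 450–410 hPa: Δp = 40 hPa = 4000 Pa, q̄ = 0.0032 kg/kg → 0.0032 × 4000 / 9.8 = 1.31 mm
Layer 410–350 hPa: Δp = 60 hPa = 6000 Pa, q̄ = 0.0019 kg/kg → 0.0019 × 6000 / 9.8 = 1.16 mm
PW = 40.00 + 16.39 + 1.14 + 1.31 + 1.16 = 60.00 ≈ 60.0 mm.
Rainfall = ε × PW = 0.49 × 60.0 = 29.4 mm.

PW ≈ 60.0 mm; rainfall ≈ 29.4 mm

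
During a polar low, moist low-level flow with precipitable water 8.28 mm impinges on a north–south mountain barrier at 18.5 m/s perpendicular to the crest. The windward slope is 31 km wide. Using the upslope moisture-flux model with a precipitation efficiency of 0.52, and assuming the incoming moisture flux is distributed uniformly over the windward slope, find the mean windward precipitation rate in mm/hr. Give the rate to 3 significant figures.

Incoming column moisture flux per unit ridge length: F = V × PW = 18.5 × 8.28 = 153.18 mm·m/s.
Spread over the 31 km slope with efficiency ε = 0.52: R = ε·F/W = 0.52 × 153.18 / 31000 m = 2.569e-03 mm/s.
R = 2.569e-03 × 3600 = 9.25 mm/hr.

R ≈ 9.25 mm/hr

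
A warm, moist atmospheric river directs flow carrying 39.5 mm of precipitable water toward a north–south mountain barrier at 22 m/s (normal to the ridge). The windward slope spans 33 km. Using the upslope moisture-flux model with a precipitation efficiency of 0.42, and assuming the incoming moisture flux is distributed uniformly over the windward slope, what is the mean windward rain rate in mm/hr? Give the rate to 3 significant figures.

R ≈ 39.8 mm/hr

Incoming column moisture flux per unit ridge length: F = V × PW = 22 × 39.5 = 869 mm·m/s.
Spread over the 33 km slope with efficiency ε = 0.42: R = ε·F/W = 0.42 × 869 / 33000 m = 1.106e-02 mm/s.
R = 1.106e-02 × 3600 = 39.8 mm/hr.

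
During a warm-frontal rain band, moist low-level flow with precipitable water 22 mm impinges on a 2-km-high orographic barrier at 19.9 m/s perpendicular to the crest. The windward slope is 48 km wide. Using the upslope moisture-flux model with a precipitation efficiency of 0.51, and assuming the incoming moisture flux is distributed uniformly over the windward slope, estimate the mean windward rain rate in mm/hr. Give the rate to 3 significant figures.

Incoming column moisture flux per unit ridge length: F = V × PW = 19.9 × 22 = 437.8 mm·m/s.
Spread over the 48 km slope with efficiency ε = 0.51: R = ε·F/W = 0.51 × 437.8 / 48000 m = 4.652e-03 mm/s.
R = 4.652e-03 × 3600 = 16.7 mm/hr.

R ≈ 16.7 mm/hr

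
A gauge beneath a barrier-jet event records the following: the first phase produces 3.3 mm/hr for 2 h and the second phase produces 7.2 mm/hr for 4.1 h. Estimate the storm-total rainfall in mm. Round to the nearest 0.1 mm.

Total = Σ Rᵢ Δtᵢ = 3.3 × 2 + 7.2 × 4.1
      = 6.6 + 29.52 = 36.1 mm.

total ≈ 36.1 mm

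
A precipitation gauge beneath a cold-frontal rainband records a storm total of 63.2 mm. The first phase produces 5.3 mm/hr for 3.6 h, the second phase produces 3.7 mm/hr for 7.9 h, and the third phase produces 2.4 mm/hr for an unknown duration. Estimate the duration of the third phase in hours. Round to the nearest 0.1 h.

duration ≈ 6.2 h

Known phases: 5.3 × 3.6 + 3.7 × 7.9 = 19.08 + 29.23 = 48.31 mm.
Remaining depth = 63.2 − 48.31 = 14.89 mm.
Duration = 14.89 / 2.4 = 6.2 h.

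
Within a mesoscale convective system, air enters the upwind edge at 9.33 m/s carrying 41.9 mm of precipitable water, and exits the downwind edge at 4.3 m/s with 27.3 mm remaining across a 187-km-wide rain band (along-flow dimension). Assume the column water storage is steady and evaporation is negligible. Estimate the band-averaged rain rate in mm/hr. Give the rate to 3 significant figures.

Column moisture flux per unit crosswind length is F = V × PW.
Inflow: F_in = 9.33 × 41.9 = 390.927 mm·m/s
Outflow: F_out = 4.3 × 27.3 = 117.39 mm·m/s
Steady-state rate R = (F_in − F_out)/L = (390.927 − 117.39) / 187000 m = 1.463e-03 mm/s.
R = 1.463e-03 × 3600 = 5.27 mm/hr.

R ≈ 5.27 mm/hr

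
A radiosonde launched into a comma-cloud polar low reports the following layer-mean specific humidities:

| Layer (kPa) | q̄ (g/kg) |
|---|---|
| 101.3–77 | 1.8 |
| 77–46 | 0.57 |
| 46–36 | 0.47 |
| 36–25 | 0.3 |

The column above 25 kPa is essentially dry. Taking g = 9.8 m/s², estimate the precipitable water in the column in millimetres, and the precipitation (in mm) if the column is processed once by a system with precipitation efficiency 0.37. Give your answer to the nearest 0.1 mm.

Precipitable water is the column-integrated vapour mass per unit area: PW = (1/g) Σ q̄ Δp, with q in kg/kg and Δp in Pa (1 kg/m² of water = 1 mm).
Layer 101.3–77 kPa: Δp = 243 hPa = 24300 Pa, q̄ = 0.0018 kg/kg → 0.0018 × 24300 / 9.8 = 4.46 mm
Layer 77–46 kPa: Δp = 310 hPa = 31000 Pa, q̄ = 0.00057 kg/kg → 0.00057 × 31000 / 9.8 = 1.80 mm
Layer 46–36 kPa: Δp = 100 hPa = 10000 Pa, q̄ = 0.00047 kg/kg → 0.00047 × 10000 / 9.8 = 0.48 mm
Layer 36–25 kPa: Δp = 110 hPa = 11000 Pa, q̄ = 0.0003 kg/kg → 0.0003 × 11000 / 9.8 = 0.34 mm
PW = 4.46 + 1.80 + 0.48 + 0.34 = 7.08 ≈ 7.1 mm.
Precipitation = ε × PW = 0.37 × 7.1 = 2.6 mm.

PW ≈ 7.1 mm; precipitation ≈ 2.6 mm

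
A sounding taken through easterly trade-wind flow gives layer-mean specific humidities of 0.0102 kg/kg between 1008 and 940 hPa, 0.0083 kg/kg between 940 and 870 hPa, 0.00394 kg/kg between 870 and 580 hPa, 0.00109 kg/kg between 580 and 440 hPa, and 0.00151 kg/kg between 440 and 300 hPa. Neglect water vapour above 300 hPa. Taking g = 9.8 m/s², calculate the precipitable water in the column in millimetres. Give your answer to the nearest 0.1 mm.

PW ≈ 28.4 mm

Precipitable water is the column-integrated vapour mass per unit area: PW = (1/g) Σ q̄ Δp, with q in kg/kg and Δp in Pa (1 kg/m² of water = 1 mm).
Layer 1008–940 hPa: Δp = 68 hPa = 6800 Pa, q̄ = 0.0102 kg/kg → 0.0102 × 6800 / 9.8 = 7.08 mm
Layer 940–870 hPa: Δp = 70 hPa = 7000 Pa, q̄ = 0.0083 kg/kg → 0.0083 × 7000 / 9.8 = 5.93 mm
Layer 870–580 hPa: Δp = 290 hPa = 29000 Pa, q̄ = 0.00394 kg/kg → 0.00394 × 29000 / 9.8 = 11.66 mm
Layer 580–440 hPa: Δp = 140 hPa = 14000 Pa, q̄ = 0.00109 kg/kg → 0.00109 × 14000 / 9.8 = 1.56 mm
Layer 440–300 hPa: Δp = 140 hPa = 14000 Pa, q̄ = 0.00151 kg/kg → 0.00151 × 14000 / 9.8 = 2.16 mm
PW = 7.08 + 5.93 + 11.66 + 1.56 + 2.16 = 28.39 ≈ 28.4 mm.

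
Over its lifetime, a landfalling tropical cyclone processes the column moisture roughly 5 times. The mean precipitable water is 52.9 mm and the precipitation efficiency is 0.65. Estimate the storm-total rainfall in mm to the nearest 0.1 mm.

Each cycle deposits ε × PW = 0.65 × 52.9 = 34.385 mm.
Over 5 cycles: 5 × 34.385 = 171.9 mm.

rainfall ≈ 171.9 mm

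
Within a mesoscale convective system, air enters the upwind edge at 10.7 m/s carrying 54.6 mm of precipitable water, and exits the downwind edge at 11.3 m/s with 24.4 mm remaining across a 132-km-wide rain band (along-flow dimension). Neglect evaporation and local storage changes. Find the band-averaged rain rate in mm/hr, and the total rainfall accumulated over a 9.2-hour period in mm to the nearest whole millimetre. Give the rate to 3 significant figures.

Column moisture flux per unit crosswind length is F = V × PW.
Inflow: F_in = 10.7 × 54.6 = 584.22 mm·m/s
Outflow: F_out = 11.3 × 24.4 = 275.72 mm·m/s
Steady-state rate R = (F_in − F_out)/L = (584.22 − 275.72) / 132000 m = 2.337e-03 mm/s.
R = 2.337e-03 × 3600 = 8.41 mm/hr.
Over 9.2 h: total = 8.41 × 9.2 = 77.372 ≈ 77 mm.

R ≈ 8.41 mm/hr; total ≈ 77 mm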